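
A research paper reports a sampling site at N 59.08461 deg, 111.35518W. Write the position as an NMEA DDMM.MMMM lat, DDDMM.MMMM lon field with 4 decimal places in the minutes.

5905.0766,N / 11121.3108,W

Latitude: fractional part 0.084610 → 5.076600 minutes
Longitude: minutes = (111.355180 − 111) × 60 = 21.310800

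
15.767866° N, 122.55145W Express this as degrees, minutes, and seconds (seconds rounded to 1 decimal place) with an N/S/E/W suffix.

φ: 0.767866° → 46.07196′; 0.07196 × 60 = 4.318″
λ: 0.551450 × 60 = 33.08700′ → 33′, remainder × 60 = 5.220″

15°46′4.3″ N, 122°33′5.2″ W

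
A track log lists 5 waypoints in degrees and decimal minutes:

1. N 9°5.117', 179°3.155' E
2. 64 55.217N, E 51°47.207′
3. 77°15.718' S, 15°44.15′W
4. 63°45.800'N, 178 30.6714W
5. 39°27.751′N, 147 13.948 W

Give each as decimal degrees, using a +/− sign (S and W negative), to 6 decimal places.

Point 1:
  Lat: 5.117′ = 0.085283°; total 9.0852833
  N ⇒ keep positive
  Lon: 179 + 3.155/60 = 179.0525833
  E → positive
Point 2:
  Latitude: 55.217′ = 0.920283°; total 64.9202833
  N ⇒ keep positive
  λ: 47.207′ = 0.786783°; total 51.7867833
  E ⇒ keep positive
Point 3:
  Lat: 15.718′ = 0.261967°; total 77.2619667
  S ⇒ negate
  λ: 15 + 44.15/60 = 15.7358333
  W → negative
Point 4:
  Lat: 63 + 45.8/60 = 63.7633333
  N → positive
  Longitude: 178 + 30.6714/60 = 178.5111900
  W ⇒ negate
Point 5:
  Latitude: 39 + 27.751/60 = 39.4625167
  N → positive
  λ: 13.948′ = 0.232467°; total 147.2324667
  hemisphere W, so the sign is −

1. 9.085283, 179.052583
2. 64.920283, 51.786783
3. -77.261967, -15.735833
4. 63.763333, -178.511190
5. 39.462517, -147.232467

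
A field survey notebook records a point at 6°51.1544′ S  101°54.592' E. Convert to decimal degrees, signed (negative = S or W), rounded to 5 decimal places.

Latitude: 6 + 51.1544/60 = 6.852573
S → negative
Lon: 54.592′ = 0.909867°; total 101.909867
E ⇒ keep positive

-6.85257, 101.90987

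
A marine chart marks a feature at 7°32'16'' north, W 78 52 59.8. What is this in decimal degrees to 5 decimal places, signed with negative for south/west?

φ: 7° + 32/60 + 16/3600 = 7 + 0.533333 + 0.004444 = 7.537778
N → positive
λ: 52′ + 59.8″ = 52.99667′; 78 + 52.99667/60 = 78.883278
W → negative

7.53778, -78.88328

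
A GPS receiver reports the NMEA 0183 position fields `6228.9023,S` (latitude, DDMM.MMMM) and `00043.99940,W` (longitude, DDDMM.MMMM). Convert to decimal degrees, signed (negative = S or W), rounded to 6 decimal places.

Latitude: degrees = first 2 digits = 62, minutes = 28.9023; 62 + 28.9023/60 = 62.4817050
S → negative
Longitude: split at 3 digits → 000° and 43.9994′; 0 + 43.9994/60 = 0.7333233
W ⇒ negate

-62.481705, -0.733323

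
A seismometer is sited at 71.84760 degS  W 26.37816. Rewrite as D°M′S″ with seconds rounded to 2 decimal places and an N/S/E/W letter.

71°50′51.36″ S, 26°22′41.38″ W

Latitude: whole degrees 71; 50.85600′ → 50′ and 51.3600″
Longitude: 0.378160° → 22.68960′; 0.68960 × 60 = 41.3760″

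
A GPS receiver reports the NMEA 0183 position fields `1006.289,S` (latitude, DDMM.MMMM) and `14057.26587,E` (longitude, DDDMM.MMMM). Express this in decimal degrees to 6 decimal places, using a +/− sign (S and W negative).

Lat: degrees = first 2 digits = 10, minutes = 6.289; 10 + 6.289/60 = 10.1048167
S ⇒ negate
Lon: split at 3 digits → 140° and 57.26587′; 140 + 57.26587/60 = 140.9544312
E ⇒ keep positive

-10.104817, 140.954431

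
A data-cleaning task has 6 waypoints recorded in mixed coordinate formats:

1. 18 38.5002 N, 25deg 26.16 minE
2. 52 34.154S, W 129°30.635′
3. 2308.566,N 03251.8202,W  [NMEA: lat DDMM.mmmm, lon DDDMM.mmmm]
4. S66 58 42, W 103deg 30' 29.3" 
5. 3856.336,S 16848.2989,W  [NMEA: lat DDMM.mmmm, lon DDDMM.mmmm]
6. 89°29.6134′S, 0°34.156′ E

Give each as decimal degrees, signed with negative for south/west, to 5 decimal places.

Point 1:
  Latitude: 18 + 38.5002/60 = 18.641670
  N ⇒ keep positive
  Longitude: 26.16′ = 0.436000°; total 25.436000
  E → positive
Point 2:
  Lat: 34.154′ = 0.569233°; total 52.569233
  S ⇒ negate
  Lon: 129 + 30.635/60 = 129.510583
  hemisphere W, so the sign is −
Point 3:
  Lat: degrees = first 2 digits = 23, minutes = 8.566; 23 + 8.566/60 = 23.142767
  N ⇒ keep positive
  λ: split at 3 digits → 032° and 51.8202′; 32 + 51.8202/60 = 32.863670
  W ⇒ negate
Point 4:
  Lat: 66 + 58/60 + 42/3600 = 66.978333
  S → negative
  Longitude: 103 + 30/60 + 29.3/3600 = 103.508139
  hemisphere W, so the sign is −
Point 5:
  Latitude: degrees = first 2 digits = 38, minutes = 56.336; 38 + 56.336/60 = 38.938933
  S → negative
  Lon: degrees = first 3 digits = 168, minutes = 48.2989; 168 + 48.2989/60 = 168.804982
  hemisphere W, so the sign is −
Point 6:
  Latitude: 89 + 29.6134/60 = 89.493557
  S ⇒ negate
  Lon: 0 + 34.156/60 = 0.569267
  E ⇒ keep positive

1. 18.64167, 25.43600
2. -52.56923, -129.51058
3. 23.14277, -32.86367
4. -66.97833, -103.50814
5. -38.93893, -168.80498
6. -89.49356, 0.56927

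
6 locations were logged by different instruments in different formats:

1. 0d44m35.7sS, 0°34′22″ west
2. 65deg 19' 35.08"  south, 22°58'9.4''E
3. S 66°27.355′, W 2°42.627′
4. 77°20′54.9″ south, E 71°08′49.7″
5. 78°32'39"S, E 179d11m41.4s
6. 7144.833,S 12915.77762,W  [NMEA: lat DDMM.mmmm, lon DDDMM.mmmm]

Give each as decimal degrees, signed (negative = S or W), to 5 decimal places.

1. -0.74325, -0.57278
2. -65.32641, 22.96928
3. -66.45592, -2.71045
4. -77.34858, 71.14714
5. -78.54417, 179.19483
6. -71.74722, -129.26296

Point 1:
  Latitude: 0° + 44/60 + 35.7/3600 = 0 + 0.733333 + 0.009917 = 0.743250
  S ⇒ negate
  Longitude: 34′ + 22″ = 34.36667′; 0 + 34.36667/60 = 0.572778
  W ⇒ negate
Point 2:
  Lat: 65 + 19/60 + 35.08/3600 = 65.326411
  S ⇒ negate
  Lon: 58′ + 9.4″ = 58.15667′; 22 + 58.15667/60 = 22.969278
  E → positive
Point 3:
  Latitude: 27.355′ = 0.455917°; total 66.455917
  S → negative
  Lon: 42.627′ = 0.710450°; total 2.710450
  W ⇒ negate
Point 4:
  Lat: 77 + 20/60 + 54.9/3600 = 77.348583
  S → negative
  Lon: 71° + 8/60 + 49.7/3600 = 71 + 0.133333 + 0.013806 = 71.147139
  E ⇒ keep positive
Point 5:
  φ: 32′ + 39″ = 32.65000′; 78 + 32.65000/60 = 78.544167
  S → negative
  λ: 11′ + 41.4″ = 11.69000′; 179 + 11.69000/60 = 179.194833
  E ⇒ keep positive
Point 6:
  Lat: split at 2 digits → 71° and 44.833′; 71 + 44.833/60 = 71.747217
  S → negative
  Longitude: split at 3 digits → 129° and 15.77762′; 129 + 15.77762/60 = 129.262960
  hemisphere W, so the sign is −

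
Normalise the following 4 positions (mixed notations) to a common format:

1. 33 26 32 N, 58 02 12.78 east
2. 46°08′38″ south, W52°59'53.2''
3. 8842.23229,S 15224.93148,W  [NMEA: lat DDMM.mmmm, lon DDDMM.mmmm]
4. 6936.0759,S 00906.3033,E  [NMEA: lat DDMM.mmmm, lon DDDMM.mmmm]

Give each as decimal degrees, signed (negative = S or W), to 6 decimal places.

1. 33.442222, 58.036883
2. -46.143889, -52.998111
3. -88.703872, -152.415525
4. -69.601265, 9.105055

Point 1:
  Latitude: 33 + 26/60 + 32/3600 = 33.4422222
  N ⇒ keep positive
  Lon: 58° + 2/60 + 12.78/3600 = 58 + 0.033333 + 0.003550 = 58.0368833
  E ⇒ keep positive
Point 2:
  φ: 46° + 8/60 + 38/3600 = 46 + 0.133333 + 0.010556 = 46.1438889
  S ⇒ negate
  Longitude: 52 + 59/60 + 53.2/3600 = 52.9981111
  W ⇒ negate
Point 3:
  Lat: split at 2 digits → 88° and 42.23229′; 88 + 42.23229/60 = 88.7038715
  hemisphere S, so the sign is −
  Lon: split at 3 digits → 152° and 24.93148′; 152 + 24.93148/60 = 152.4155247
  W → negative
Point 4:
  Latitude: split at 2 digits → 69° and 36.0759′; 69 + 36.0759/60 = 69.6012650
  S → negative
  λ: split at 3 digits → 009° and 6.3033′; 9 + 6.3033/60 = 9.1050550
  E ⇒ keep positive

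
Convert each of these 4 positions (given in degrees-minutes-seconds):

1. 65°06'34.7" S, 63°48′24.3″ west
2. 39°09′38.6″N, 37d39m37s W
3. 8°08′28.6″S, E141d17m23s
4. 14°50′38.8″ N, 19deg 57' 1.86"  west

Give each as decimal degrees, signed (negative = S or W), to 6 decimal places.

1. -65.109639, -63.806750
2. 39.160722, -37.660278
3. -8.141278, 141.289722
4. 14.844111, -19.950517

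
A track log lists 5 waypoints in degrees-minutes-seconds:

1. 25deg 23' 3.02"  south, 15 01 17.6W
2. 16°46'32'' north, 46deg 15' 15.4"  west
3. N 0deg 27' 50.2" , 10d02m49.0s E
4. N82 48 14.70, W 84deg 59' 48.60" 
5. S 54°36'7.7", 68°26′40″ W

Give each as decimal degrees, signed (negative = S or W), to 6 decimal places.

Point 1:
  Lat: 23′ + 3.02″ = 23.05033′; 25 + 23.05033/60 = 25.3841722
  S ⇒ negate
  Longitude: 15 + 1/60 + 17.6/3600 = 15.0215556
  W ⇒ negate
Point 2:
  φ: 46′ + 32″ = 46.53333′; 16 + 46.53333/60 = 16.7755556
  N → positive
  Lon: 46° + 15/60 + 15.4/3600 = 46 + 0.250000 + 0.004278 = 46.2542778
  W ⇒ negate
Point 3:
  Lat: 27′ + 50.2″ = 27.83667′; 0 + 27.83667/60 = 0.4639444
  N ⇒ keep positive
  Longitude: 10 + 2/60 + 49/3600 = 10.0469444
  E ⇒ keep positive
Point 4:
  Latitude: 82° + 48/60 + 14.7/3600 = 82 + 0.800000 + 0.004083 = 82.8040833
  N → positive
  λ: 84° + 59/60 + 48.6/3600 = 84 + 0.983333 + 0.013500 = 84.9968333
  hemisphere W, so the sign is −
Point 5:
  Latitude: 54° + 36/60 + 7.7/3600 = 54 + 0.600000 + 0.002139 = 54.6021389
  hemisphere S, so the sign is −
  Lon: 26′ + 40″ = 26.66667′; 68 + 26.66667/60 = 68.4444444
  W ⇒ negate

1. -25.384172, -15.021556
2. 16.775556, -46.254278
3. 0.463944, 10.046944
4. 82.804083, -84.996833
5. -54.602139, -68.444444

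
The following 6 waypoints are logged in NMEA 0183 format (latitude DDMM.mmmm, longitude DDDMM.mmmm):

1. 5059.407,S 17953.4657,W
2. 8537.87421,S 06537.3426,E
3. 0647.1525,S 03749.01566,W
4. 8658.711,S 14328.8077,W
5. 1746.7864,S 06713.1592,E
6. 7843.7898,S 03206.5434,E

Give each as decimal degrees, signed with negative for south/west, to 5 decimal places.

1. -50.99012, -179.89110
2. -85.63124, 65.62238
3. -6.78588, -37.81693
4. -86.97852, -143.48013
5. -17.77977, 67.21932
6. -78.72983, 32.10906

Point 1:
  φ: degrees = first 2 digits = 50, minutes = 59.407; 50 + 59.407/60 = 50.990117
  S ⇒ negate
  Lon: split at 3 digits → 179° and 53.4657′; 179 + 53.4657/60 = 179.891095
  hemisphere W, so the sign is −
Point 2:
  Lat: degrees = first 2 digits = 85, minutes = 37.87421; 85 + 37.87421/60 = 85.631237
  hemisphere S, so the sign is −
  Lon: split at 3 digits → 065° and 37.3426′; 65 + 37.3426/60 = 65.622377
  E → positive
Point 3:
  Lat: degrees = first 2 digits = 6, minutes = 47.1525; 6 + 47.1525/60 = 6.785875
  S ⇒ negate
  Longitude: degrees = first 3 digits = 37, minutes = 49.01566; 37 + 49.01566/60 = 37.816928
  W ⇒ negate
Point 4:
  Latitude: degrees = first 2 digits = 86, minutes = 58.711; 86 + 58.711/60 = 86.978517
  S ⇒ negate
  Lon: split at 3 digits → 143° and 28.8077′; 143 + 28.8077/60 = 143.480128
  hemisphere W, so the sign is −
Point 5:
  φ: degrees = first 2 digits = 17, minutes = 46.7864; 17 + 46.7864/60 = 17.779773
  S → negative
  λ: degrees = first 3 digits = 67, minutes = 13.1592; 67 + 13.1592/60 = 67.219320
  E → positive
Point 6:
  Latitude: degrees = first 2 digits = 78, minutes = 43.7898; 78 + 43.7898/60 = 78.729830
  S ⇒ negate
  λ: degrees = first 3 digits = 32, minutes = 6.5434; 32 + 6.5434/60 = 32.109057
  E → positive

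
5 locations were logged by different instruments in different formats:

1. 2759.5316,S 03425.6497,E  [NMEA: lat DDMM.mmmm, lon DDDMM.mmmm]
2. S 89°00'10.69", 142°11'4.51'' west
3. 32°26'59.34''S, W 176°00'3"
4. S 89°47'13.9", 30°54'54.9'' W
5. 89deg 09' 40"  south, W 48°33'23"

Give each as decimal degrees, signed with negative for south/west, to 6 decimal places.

Point 1:
  φ: split at 2 digits → 27° and 59.5316′; 27 + 59.5316/60 = 27.9921933
  S ⇒ negate
  λ: split at 3 digits → 034° and 25.6497′; 34 + 25.6497/60 = 34.4274950
  E ⇒ keep positive
Point 2:
  φ: 89° + 0/60 + 10.69/3600 = 89 + 0.000000 + 0.002969 = 89.0029694
  hemisphere S, so the sign is −
  λ: 142° + 11/60 + 4.51/3600 = 142 + 0.183333 + 0.001253 = 142.1845861
  hemisphere W, so the sign is −
Point 3:
  Latitude: 26′ + 59.34″ = 26.98900′; 32 + 26.98900/60 = 32.4498167
  S → negative
  Longitude: 176 + 0/60 + 3/3600 = 176.0008333
  hemisphere W, so the sign is −
Point 4:
  φ: 47′ + 13.9″ = 47.23167′; 89 + 47.23167/60 = 89.7871944
  hemisphere S, so the sign is −
  λ: 54′ + 54.9″ = 54.91500′; 30 + 54.91500/60 = 30.9152500
  W ⇒ negate
Point 5:
  φ: 89° + 9/60 + 40/3600 = 89 + 0.150000 + 0.011111 = 89.1611111
  hemisphere S, so the sign is −
  λ: 48 + 33/60 + 23/3600 = 48.5563889
  W → negative

1. -27.992193, 34.427495
2. -89.002969, -142.184586
3. -32.449817, -176.000833
4. -89.787194, -30.915250
5. -89.161111, -48.556389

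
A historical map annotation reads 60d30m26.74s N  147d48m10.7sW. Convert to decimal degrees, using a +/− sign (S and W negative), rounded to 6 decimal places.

60.507428, -147.802972

Lat: 60 + 30/60 + 26.74/3600 = 60.5074278
N ⇒ keep positive
Longitude: 147 + 48/60 + 10.7/3600 = 147.8029722
W → negative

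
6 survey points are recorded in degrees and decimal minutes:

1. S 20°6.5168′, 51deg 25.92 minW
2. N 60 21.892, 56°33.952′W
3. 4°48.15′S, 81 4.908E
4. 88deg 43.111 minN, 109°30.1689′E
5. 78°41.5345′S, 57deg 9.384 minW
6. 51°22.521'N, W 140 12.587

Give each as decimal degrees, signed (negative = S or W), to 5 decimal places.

1. -20.10861, -51.43200
2. 60.36487, -56.56587
3. -4.80250, 81.08180
4. 88.71852, 109.50282
5. -78.69224, -57.15640
6. 51.37535, -140.20978

Point 1:
  Latitude: 6.5168′ = 0.108613°; total 20.108613
  S ⇒ negate
  Lon: 51 + 25.92/60 = 51.432000
  W → negative
Point 2:
  φ: 21.892′ = 0.364867°; total 60.364867
  N → positive
  Longitude: 56 + 33.952/60 = 56.565867
  W → negative
Point 3:
  Latitude: 48.15′ = 0.802500°; total 4.802500
  S → negative
  λ: 4.908′ = 0.081800°; total 81.081800
  E ⇒ keep positive
Point 4:
  φ: 43.111′ = 0.718517°; total 88.718517
  N → positive
  Longitude: 30.1689′ = 0.502815°; total 109.502815
  E → positive
Point 5:
  φ: 41.5345′ = 0.692242°; total 78.692242
  S → negative
  λ: 9.384′ = 0.156400°; total 57.156400
  hemisphere W, so the sign is −
Point 6:
  Lat: 22.521′ = 0.375350°; total 51.375350
  N → positive
  λ: 12.587′ = 0.209783°; total 140.209783
  W ⇒ negate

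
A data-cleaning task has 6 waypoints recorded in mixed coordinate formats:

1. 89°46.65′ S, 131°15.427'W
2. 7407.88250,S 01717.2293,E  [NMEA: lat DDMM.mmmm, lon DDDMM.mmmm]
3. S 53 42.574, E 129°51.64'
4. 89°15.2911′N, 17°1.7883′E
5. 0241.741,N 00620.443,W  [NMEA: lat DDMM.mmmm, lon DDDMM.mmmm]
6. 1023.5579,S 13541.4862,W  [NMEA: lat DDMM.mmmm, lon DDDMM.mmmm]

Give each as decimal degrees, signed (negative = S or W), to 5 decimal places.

Point 1:
  Latitude: 46.65′ = 0.777500°; total 89.777500
  S → negative
  λ: 15.427′ = 0.257117°; total 131.257117
  W → negative
Point 2:
  Lat: split at 2 digits → 74° and 7.8825′; 74 + 7.8825/60 = 74.131375
  S ⇒ negate
  Lon: split at 3 digits → 017° and 17.2293′; 17 + 17.2293/60 = 17.287155
  E ⇒ keep positive
Point 3:
  φ: 53 + 42.574/60 = 53.709567
  hemisphere S, so the sign is −
  Longitude: 51.64′ = 0.860667°; total 129.860667
  E ⇒ keep positive
Point 4:
  Latitude: 15.2911′ = 0.254852°; total 89.254852
  N ⇒ keep positive
  Lon: 1.7883′ = 0.029805°; total 17.029805
  E ⇒ keep positive
Point 5:
  φ: split at 2 digits → 02° and 41.741′; 2 + 41.741/60 = 2.695683
  N ⇒ keep positive
  Longitude: degrees = first 3 digits = 6, minutes = 20.443; 6 + 20.443/60 = 6.340717
  W → negative
Point 6:
  Latitude: degrees = first 2 digits = 10, minutes = 23.5579; 10 + 23.5579/60 = 10.392632
  hemisphere S, so the sign is −
  Lon: degrees = first 3 digits = 135, minutes = 41.4862; 135 + 41.4862/60 = 135.691437
  hemisphere W, so the sign is −

1. -89.77750, -131.25712
2. -74.13138, 17.28716
3. -53.70957, 129.86067
4. 89.25485, 17.02981
5. 2.69568, -6.34072
6. -10.39263, -135.69144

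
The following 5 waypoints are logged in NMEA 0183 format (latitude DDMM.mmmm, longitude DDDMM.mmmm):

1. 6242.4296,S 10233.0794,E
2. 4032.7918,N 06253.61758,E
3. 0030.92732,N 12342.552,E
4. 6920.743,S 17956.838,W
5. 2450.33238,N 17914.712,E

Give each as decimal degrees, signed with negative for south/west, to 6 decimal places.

1. -62.707160, 102.551323
2. 40.546530, 62.893626
3. 0.515455, 123.709200
4. -69.345717, -179.947300
5. 24.838873, 179.245200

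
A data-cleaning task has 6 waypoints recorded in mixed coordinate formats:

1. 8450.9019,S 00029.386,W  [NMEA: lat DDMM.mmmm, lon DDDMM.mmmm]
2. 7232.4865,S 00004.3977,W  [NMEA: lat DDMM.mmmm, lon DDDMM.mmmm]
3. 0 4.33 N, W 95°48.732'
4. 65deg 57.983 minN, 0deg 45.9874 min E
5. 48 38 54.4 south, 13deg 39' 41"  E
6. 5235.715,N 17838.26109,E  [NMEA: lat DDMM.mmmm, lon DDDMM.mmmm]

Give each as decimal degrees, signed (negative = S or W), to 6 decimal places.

Point 1:
  Latitude: split at 2 digits → 84° and 50.9019′; 84 + 50.9019/60 = 84.8483650
  S ⇒ negate
  Lon: degrees = first 3 digits = 0, minutes = 29.386; 0 + 29.386/60 = 0.4897667
  W ⇒ negate
Point 2:
  φ: split at 2 digits → 72° and 32.4865′; 72 + 32.4865/60 = 72.5414417
  S ⇒ negate
  Longitude: split at 3 digits → 000° and 4.3977′; 0 + 4.3977/60 = 0.0732950
  W → negative
Point 3:
  Latitude: 0 + 4.33/60 = 0.0721667
  N → positive
  Lon: 95 + 48.732/60 = 95.8122000
  hemisphere W, so the sign is −
Point 4:
  Lat: 65 + 57.983/60 = 65.9663833
  N ⇒ keep positive
  Lon: 0 + 45.9874/60 = 0.7664567
  E → positive
Point 5:
  φ: 38′ + 54.4″ = 38.90667′; 48 + 38.90667/60 = 48.6484444
  S → negative
  λ: 39′ + 41″ = 39.68333′; 13 + 39.68333/60 = 13.6613889
  E ⇒ keep positive
Point 6:
  Lat: split at 2 digits → 52° and 35.715′; 52 + 35.715/60 = 52.5952500
  N → positive
  λ: degrees = first 3 digits = 178, minutes = 38.26109; 178 + 38.26109/60 = 178.6376848
  E → positive

1. -84.848365, -0.489767
2. -72.541442, -0.073295
3. 0.072167, -95.812200
4. 65.966383, 0.766457
5. -48.648444, 13.661389
6. 52.595250, 178.637685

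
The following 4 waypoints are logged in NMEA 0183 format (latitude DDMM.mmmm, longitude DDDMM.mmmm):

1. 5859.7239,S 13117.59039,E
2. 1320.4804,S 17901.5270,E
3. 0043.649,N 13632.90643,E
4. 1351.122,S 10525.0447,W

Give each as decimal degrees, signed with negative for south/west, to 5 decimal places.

Point 1:
  Latitude: degrees = first 2 digits = 58, minutes = 59.7239; 58 + 59.7239/60 = 58.995398
  hemisphere S, so the sign is −
  Longitude: degrees = first 3 digits = 131, minutes = 17.59039; 131 + 17.59039/60 = 131.293173
  E → positive
Point 2:
  φ: split at 2 digits → 13° and 20.4804′; 13 + 20.4804/60 = 13.341340
  hemisphere S, so the sign is −
  λ: split at 3 digits → 179° and 1.527′; 179 + 1.527/60 = 179.025450
  E → positive
Point 3:
  φ: split at 2 digits → 00° and 43.649′; 0 + 43.649/60 = 0.727483
  N → positive
  Longitude: split at 3 digits → 136° and 32.90643′; 136 + 32.90643/60 = 136.548441
  E ⇒ keep positive
Point 4:
  Lat: split at 2 digits → 13° and 51.122′; 13 + 51.122/60 = 13.852033
  S → negative
  Longitude: split at 3 digits → 105° and 25.0447′; 105 + 25.0447/60 = 105.417412
  W → negative

1. -58.99540, 131.29317
2. -13.34134, 179.02545
3. 0.72748, 136.54844
4. -13.85203, -105.41741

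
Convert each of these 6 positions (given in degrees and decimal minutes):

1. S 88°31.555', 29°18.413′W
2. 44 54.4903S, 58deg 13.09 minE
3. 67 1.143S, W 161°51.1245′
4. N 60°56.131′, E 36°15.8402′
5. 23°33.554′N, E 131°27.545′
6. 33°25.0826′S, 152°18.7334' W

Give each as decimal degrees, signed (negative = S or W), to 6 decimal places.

1. -88.525917, -29.306883
2. -44.908172, 58.218167
3. -67.019050, -161.852075
4. 60.935517, 36.264003
5. 23.559233, 131.459083
6. -33.418043, -152.312223

Point 1:
  Lat: 88 + 31.555/60 = 88.5259167
  hemisphere S, so the sign is −
  Longitude: 29 + 18.413/60 = 29.3068833
  hemisphere W, so the sign is −
Point 2:
  φ: 44 + 54.4903/60 = 44.9081717
  hemisphere S, so the sign is −
  Longitude: 58 + 13.09/60 = 58.2181667
  E → positive
Point 3:
  Latitude: 67 + 1.143/60 = 67.0190500
  hemisphere S, so the sign is −
  Lon: 51.1245′ = 0.852075°; total 161.8520750
  W ⇒ negate
Point 4:
  Latitude: 56.131′ = 0.935517°; total 60.9355167
  N → positive
  Longitude: 15.8402′ = 0.264003°; total 36.2640033
  E → positive
Point 5:
  φ: 23 + 33.554/60 = 23.5592333
  N ⇒ keep positive
  Longitude: 27.545′ = 0.459083°; total 131.4590833
  E → positive
Point 6:
  Lat: 33 + 25.0826/60 = 33.4180433
  S → negative
  Longitude: 152 + 18.7334/60 = 152.3122233
  W → negative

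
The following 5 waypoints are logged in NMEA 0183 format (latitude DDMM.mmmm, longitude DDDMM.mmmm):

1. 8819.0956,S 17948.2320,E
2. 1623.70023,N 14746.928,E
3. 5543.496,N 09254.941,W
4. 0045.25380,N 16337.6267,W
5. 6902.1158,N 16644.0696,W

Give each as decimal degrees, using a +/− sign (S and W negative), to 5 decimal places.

1. -88.31826, 179.80387
2. 16.39500, 147.78213
3. 55.72493, -92.91568
4. 0.75423, -163.62711
5. 69.03526, -166.73449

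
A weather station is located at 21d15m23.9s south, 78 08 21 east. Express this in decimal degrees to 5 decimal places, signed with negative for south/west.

-21.25664, 78.13917

Latitude: 15′ + 23.9″ = 15.39833′; 21 + 15.39833/60 = 21.256639
S → negative
Longitude: 78 + 8/60 + 21/3600 = 78.139167
E ⇒ keep positive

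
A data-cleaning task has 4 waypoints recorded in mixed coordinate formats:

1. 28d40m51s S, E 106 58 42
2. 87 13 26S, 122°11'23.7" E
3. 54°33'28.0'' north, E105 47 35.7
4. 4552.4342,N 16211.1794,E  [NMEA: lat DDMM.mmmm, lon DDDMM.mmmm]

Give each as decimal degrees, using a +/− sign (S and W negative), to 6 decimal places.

Point 1:
  φ: 28° + 40/60 + 51/3600 = 28 + 0.666667 + 0.014167 = 28.6808333
  S ⇒ negate
  Longitude: 106° + 58/60 + 42/3600 = 106 + 0.966667 + 0.011667 = 106.9783333
  E → positive
Point 2:
  φ: 13′ + 26″ = 13.43333′; 87 + 13.43333/60 = 87.2238889
  S ⇒ negate
  λ: 122° + 11/60 + 23.7/3600 = 122 + 0.183333 + 0.006583 = 122.1899167
  E → positive
Point 3:
  Latitude: 33′ + 28″ = 33.46667′; 54 + 33.46667/60 = 54.5577778
  N ⇒ keep positive
  λ: 105° + 47/60 + 35.7/3600 = 105 + 0.783333 + 0.009917 = 105.7932500
  E ⇒ keep positive
Point 4:
  Lat: degrees = first 2 digits = 45, minutes = 52.4342; 45 + 52.4342/60 = 45.8739033
  N ⇒ keep positive
  Lon: split at 3 digits → 162° and 11.1794′; 162 + 11.1794/60 = 162.1863233
  E ⇒ keep positive

1. -28.680833, 106.978333
2. -87.223889, 122.189917
3. 54.557778, 105.793250
4. 45.873903, 162.186323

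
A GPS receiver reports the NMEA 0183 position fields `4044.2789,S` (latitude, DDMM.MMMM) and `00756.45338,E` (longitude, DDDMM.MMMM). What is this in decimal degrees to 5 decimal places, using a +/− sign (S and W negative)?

Lat: degrees = first 2 digits = 40, minutes = 44.2789; 40 + 44.2789/60 = 40.737982
hemisphere S, so the sign is −
Longitude: split at 3 digits → 007° and 56.45338′; 7 + 56.45338/60 = 7.940890
E → positive

-40.73798, 7.94089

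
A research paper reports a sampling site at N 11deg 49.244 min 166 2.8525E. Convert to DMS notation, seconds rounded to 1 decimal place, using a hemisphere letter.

Latitude: 49.24400′ → 49′ and 0.24400 × 60 = 14.640″
Longitude: 2.85250′ → 2′ and 0.85250 × 60 = 51.150″

11°49′14.6″ N, 166°02′51.2″ E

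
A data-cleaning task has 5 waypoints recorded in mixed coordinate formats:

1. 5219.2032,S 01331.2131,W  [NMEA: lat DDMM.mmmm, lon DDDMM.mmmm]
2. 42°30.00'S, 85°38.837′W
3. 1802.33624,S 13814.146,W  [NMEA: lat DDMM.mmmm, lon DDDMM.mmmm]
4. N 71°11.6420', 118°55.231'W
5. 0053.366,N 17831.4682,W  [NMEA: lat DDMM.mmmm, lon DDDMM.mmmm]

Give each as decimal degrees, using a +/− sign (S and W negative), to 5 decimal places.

Point 1:
  φ: split at 2 digits → 52° and 19.2032′; 52 + 19.2032/60 = 52.320053
  S ⇒ negate
  λ: degrees = first 3 digits = 13, minutes = 31.2131; 13 + 31.2131/60 = 13.520218
  W ⇒ negate
Point 2:
  Lat: 30′ = 0.500000°; total 42.500000
  S → negative
  λ: 85 + 38.837/60 = 85.647283
  hemisphere W, so the sign is −
Point 3:
  Latitude: split at 2 digits → 18° and 2.33624′; 18 + 2.33624/60 = 18.038937
  S ⇒ negate
  Longitude: degrees = first 3 digits = 138, minutes = 14.146; 138 + 14.146/60 = 138.235767
  hemisphere W, so the sign is −
Point 4:
  Lat: 71 + 11.642/60 = 71.194033
  N ⇒ keep positive
  Longitude: 118 + 55.231/60 = 118.920517
  W → negative
Point 5:
  φ: split at 2 digits → 00° and 53.366′; 0 + 53.366/60 = 0.889433
  N → positive
  Lon: split at 3 digits → 178° and 31.4682′; 178 + 31.4682/60 = 178.524470
  W → negative

1. -52.32005, -13.52022
2. -42.50000, -85.64728
3. -18.03894, -138.23577
4. 71.19403, -118.92052
5. 0.88943, -178.52447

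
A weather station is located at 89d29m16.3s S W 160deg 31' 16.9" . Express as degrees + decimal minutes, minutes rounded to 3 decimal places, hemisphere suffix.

89° 29.272′ S, 160° 31.282′ W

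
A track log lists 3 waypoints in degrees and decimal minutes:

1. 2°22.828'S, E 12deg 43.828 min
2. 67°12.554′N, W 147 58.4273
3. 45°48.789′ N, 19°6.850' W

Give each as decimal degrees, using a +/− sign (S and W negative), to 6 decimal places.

Point 1:
  φ: 2 + 22.828/60 = 2.3804667
  S → negative
  Lon: 12 + 43.828/60 = 12.7304667
  E → positive
Point 2:
  Latitude: 67 + 12.554/60 = 67.2092333
  N → positive
  Lon: 147 + 58.4273/60 = 147.9737883
  W → negative
Point 3:
  Latitude: 48.789′ = 0.813150°; total 45.8131500
  N → positive
  Longitude: 6.85′ = 0.114167°; total 19.1141667
  W → negative

1. -2.380467, 12.730467
2. 67.209233, -147.973788
3. 45.813150, -19.114167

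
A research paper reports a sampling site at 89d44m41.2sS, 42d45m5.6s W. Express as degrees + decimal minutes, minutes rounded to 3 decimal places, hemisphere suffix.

φ: seconds/60 = 0.68667; minutes = 44 + 0.68667 = 44.68667
Lon: seconds/60 = 0.09333; minutes = 45 + 0.09333 = 45.09333

89° 44.687′ S, 42° 45.093′ W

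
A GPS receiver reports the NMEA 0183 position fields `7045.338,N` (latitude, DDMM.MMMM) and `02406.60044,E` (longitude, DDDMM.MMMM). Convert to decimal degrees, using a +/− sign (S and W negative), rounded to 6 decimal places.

Latitude: split at 2 digits → 70° and 45.338′; 70 + 45.338/60 = 70.7556333
N ⇒ keep positive
λ: degrees = first 3 digits = 24, minutes = 6.60044; 24 + 6.60044/60 = 24.1100073
E → positive

70.755633, 24.110007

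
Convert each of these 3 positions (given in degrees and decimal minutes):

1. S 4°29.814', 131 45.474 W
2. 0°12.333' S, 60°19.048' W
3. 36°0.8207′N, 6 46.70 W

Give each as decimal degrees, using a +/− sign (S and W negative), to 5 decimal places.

Point 1:
  Latitude: 4 + 29.814/60 = 4.496900
  hemisphere S, so the sign is −
  Lon: 45.474′ = 0.757900°; total 131.757900
  W ⇒ negate
Point 2:
  φ: 0 + 12.333/60 = 0.205550
  S → negative
  λ: 60 + 19.048/60 = 60.317467
  hemisphere W, so the sign is −
Point 3:
  Latitude: 0.8207′ = 0.013678°; total 36.013678
  N ⇒ keep positive
  λ: 46.7′ = 0.778333°; total 6.778333
  hemisphere W, so the sign is −

1. -4.49690, -131.75790
2. -0.20555, -60.31747
3. 36.01368, -6.77833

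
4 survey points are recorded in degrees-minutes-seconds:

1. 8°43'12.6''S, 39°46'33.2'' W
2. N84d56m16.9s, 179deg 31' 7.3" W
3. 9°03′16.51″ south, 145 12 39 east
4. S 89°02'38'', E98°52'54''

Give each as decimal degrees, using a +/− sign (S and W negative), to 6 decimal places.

Point 1:
  Lat: 8 + 43/60 + 12.6/3600 = 8.7201667
  S ⇒ negate
  λ: 46′ + 33.2″ = 46.55333′; 39 + 46.55333/60 = 39.7758889
  W → negative
Point 2:
  Lat: 84° + 56/60 + 16.9/3600 = 84 + 0.933333 + 0.004694 = 84.9380278
  N → positive
  Longitude: 179 + 31/60 + 7.3/3600 = 179.5186944
  W → negative
Point 3:
  φ: 9° + 3/60 + 16.51/3600 = 9 + 0.050000 + 0.004586 = 9.0545861
  S → negative
  Lon: 145 + 12/60 + 39/3600 = 145.2108333
  E → positive
Point 4:
  φ: 89° + 2/60 + 38/3600 = 89 + 0.033333 + 0.010556 = 89.0438889
  hemisphere S, so the sign is −
  Longitude: 98° + 52/60 + 54/3600 = 98 + 0.866667 + 0.015000 = 98.8816667
  E → positive

1. -8.720167, -39.775889
2. 84.938028, -179.518694
3. -9.054586, 145.210833
4. -89.043889, 98.881667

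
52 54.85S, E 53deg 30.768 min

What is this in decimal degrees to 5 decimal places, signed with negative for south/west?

-52.91417, 53.51280

Latitude: 52 + 54.85/60 = 52.914167
S → negative
λ: 30.768′ = 0.512800°; total 53.512800
E ⇒ keep positive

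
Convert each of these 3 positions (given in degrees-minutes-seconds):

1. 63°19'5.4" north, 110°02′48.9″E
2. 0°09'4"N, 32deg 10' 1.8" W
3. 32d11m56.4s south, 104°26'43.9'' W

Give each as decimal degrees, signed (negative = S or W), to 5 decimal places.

1. 63.31817, 110.04692
2. 0.15111, -32.16717
3. -32.19900, -104.44553

Point 1:
  φ: 63 + 19/60 + 5.4/3600 = 63.318167
  N ⇒ keep positive
  λ: 110 + 2/60 + 48.9/3600 = 110.046917
  E ⇒ keep positive
Point 2:
  Lat: 0° + 9/60 + 4/3600 = 0 + 0.150000 + 0.001111 = 0.151111
  N → positive
  λ: 32 + 10/60 + 1.8/3600 = 32.167167
  hemisphere W, so the sign is −
Point 3:
  φ: 32 + 11/60 + 56.4/3600 = 32.199000
  S ⇒ negate
  Longitude: 26′ + 43.9″ = 26.73167′; 104 + 26.73167/60 = 104.445528
  W → negative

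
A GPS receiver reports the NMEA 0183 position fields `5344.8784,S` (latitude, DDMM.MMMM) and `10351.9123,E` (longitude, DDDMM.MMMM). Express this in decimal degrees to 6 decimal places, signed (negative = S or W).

φ: split at 2 digits → 53° and 44.8784′; 53 + 44.8784/60 = 53.7479733
S → negative
Longitude: degrees = first 3 digits = 103, minutes = 51.9123; 103 + 51.9123/60 = 103.8652050
E → positive

-53.747973, 103.865205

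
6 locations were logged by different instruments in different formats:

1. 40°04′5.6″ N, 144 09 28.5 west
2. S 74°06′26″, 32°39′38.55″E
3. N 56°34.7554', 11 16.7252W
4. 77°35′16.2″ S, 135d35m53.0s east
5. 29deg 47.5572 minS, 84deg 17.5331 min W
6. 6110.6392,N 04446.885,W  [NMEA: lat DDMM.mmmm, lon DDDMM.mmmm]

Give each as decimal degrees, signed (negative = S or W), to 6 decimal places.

1. 40.068222, -144.157917
2. -74.107222, 32.660708
3. 56.579257, -11.278753
4. -77.587833, 135.598056
5. -29.792620, -84.292218
6. 61.177320, -44.781417

Point 1:
  Latitude: 40° + 4/60 + 5.6/3600 = 40 + 0.066667 + 0.001556 = 40.0682222
  N → positive
  Longitude: 144° + 9/60 + 28.5/3600 = 144 + 0.150000 + 0.007917 = 144.1579167
  hemisphere W, so the sign is −
Point 2:
  Lat: 6′ + 26″ = 6.43333′; 74 + 6.43333/60 = 74.1072222
  hemisphere S, so the sign is −
  λ: 32° + 39/60 + 38.55/3600 = 32 + 0.650000 + 0.010708 = 32.6607083
  E → positive
Point 3:
  Latitude: 34.7554′ = 0.579257°; total 56.5792567
  N → positive
  Lon: 11 + 16.7252/60 = 11.2787533
  W ⇒ negate
Point 4:
  Lat: 77 + 35/60 + 16.2/3600 = 77.5878333
  S ⇒ negate
  Lon: 135 + 35/60 + 53/3600 = 135.5980556
  E ⇒ keep positive
Point 5:
  φ: 29 + 47.5572/60 = 29.7926200
  S ⇒ negate
  Lon: 17.5331′ = 0.292218°; total 84.2922183
  W ⇒ negate
Point 6:
  Latitude: split at 2 digits → 61° and 10.6392′; 61 + 10.6392/60 = 61.1773200
  N → positive
  λ: degrees = first 3 digits = 44, minutes = 46.885; 44 + 46.885/60 = 44.7814167
  W → negative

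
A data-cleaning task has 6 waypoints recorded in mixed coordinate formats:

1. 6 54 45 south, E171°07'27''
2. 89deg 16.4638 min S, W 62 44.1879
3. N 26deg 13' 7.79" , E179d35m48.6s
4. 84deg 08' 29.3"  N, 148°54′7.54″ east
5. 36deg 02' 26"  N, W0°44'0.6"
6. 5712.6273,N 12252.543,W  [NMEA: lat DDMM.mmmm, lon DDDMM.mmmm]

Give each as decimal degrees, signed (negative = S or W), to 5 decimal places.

Point 1:
  Latitude: 6 + 54/60 + 45/3600 = 6.912500
  S → negative
  Longitude: 171° + 7/60 + 27/3600 = 171 + 0.116667 + 0.007500 = 171.124167
  E → positive
Point 2:
  Latitude: 89 + 16.4638/60 = 89.274397
  S ⇒ negate
  Longitude: 62 + 44.1879/60 = 62.736465
  W ⇒ negate
Point 3:
  Lat: 26° + 13/60 + 7.79/3600 = 26 + 0.216667 + 0.002164 = 26.218831
  N ⇒ keep positive
  λ: 179° + 35/60 + 48.6/3600 = 179 + 0.583333 + 0.013500 = 179.596833
  E → positive
Point 4:
  φ: 8′ + 29.3″ = 8.48833′; 84 + 8.48833/60 = 84.141472
  N → positive
  λ: 148 + 54/60 + 7.54/3600 = 148.902094
  E → positive
Point 5:
  φ: 36 + 2/60 + 26/3600 = 36.040556
  N → positive
  λ: 0 + 44/60 + 0.6/3600 = 0.733500
  W → negative
Point 6:
  φ: degrees = first 2 digits = 57, minutes = 12.6273; 57 + 12.6273/60 = 57.210455
  N → positive
  λ: split at 3 digits → 122° and 52.543′; 122 + 52.543/60 = 122.875717
  hemisphere W, so the sign is −

1. -6.91250, 171.12417
2. -89.27440, -62.73647
3. 26.21883, 179.59683
4. 84.14147, 148.90209
5. 36.04056, -0.73350
6. 57.21046, -122.87572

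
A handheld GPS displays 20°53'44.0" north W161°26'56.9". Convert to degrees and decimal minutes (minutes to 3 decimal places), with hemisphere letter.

20° 53.733′ N, 161° 26.948′ W

Latitude: seconds/60 = 0.73333; minutes = 53 + 0.73333 = 53.73333
Longitude: 26 + 56.9/60 = 26.94833′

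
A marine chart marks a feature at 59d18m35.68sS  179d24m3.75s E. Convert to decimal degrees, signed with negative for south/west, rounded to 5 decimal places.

-59.30991, 179.40104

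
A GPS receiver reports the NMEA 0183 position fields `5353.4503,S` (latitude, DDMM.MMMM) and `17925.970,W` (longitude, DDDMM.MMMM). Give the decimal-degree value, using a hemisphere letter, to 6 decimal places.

53.890838° S, 179.432833° W

Lat: split at 2 digits → 53° and 53.4503′; 53 + 53.4503/60 = 53.8908383
Lon: degrees = first 3 digits = 179, minutes = 25.97; 179 + 25.97/60 = 179.4328333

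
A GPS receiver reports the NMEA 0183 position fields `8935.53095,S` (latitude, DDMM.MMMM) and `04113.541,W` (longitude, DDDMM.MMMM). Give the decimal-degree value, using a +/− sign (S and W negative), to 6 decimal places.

Lat: degrees = first 2 digits = 89, minutes = 35.53095; 89 + 35.53095/60 = 89.5921825
hemisphere S, so the sign is −
Longitude: split at 3 digits → 041° and 13.541′; 41 + 13.541/60 = 41.2256833
hemisphere W, so the sign is −

-89.592183, -41.225683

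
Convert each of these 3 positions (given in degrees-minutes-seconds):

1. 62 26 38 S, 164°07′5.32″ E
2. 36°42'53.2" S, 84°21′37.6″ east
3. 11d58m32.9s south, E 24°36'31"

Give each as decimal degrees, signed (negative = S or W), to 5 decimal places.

Point 1:
  φ: 62 + 26/60 + 38/3600 = 62.443889
  S ⇒ negate
  Longitude: 7′ + 5.32″ = 7.08867′; 164 + 7.08867/60 = 164.118144
  E ⇒ keep positive
Point 2:
  Lat: 36 + 42/60 + 53.2/3600 = 36.714778
  S ⇒ negate
  Lon: 84° + 21/60 + 37.6/3600 = 84 + 0.350000 + 0.010444 = 84.360444
  E ⇒ keep positive
Point 3:
  Lat: 11 + 58/60 + 32.9/3600 = 11.975806
  hemisphere S, so the sign is −
  λ: 24 + 36/60 + 31/3600 = 24.608611
  E → positive

1. -62.44389, 164.11814
2. -36.71478, 84.36044
3. -11.97581, 24.60861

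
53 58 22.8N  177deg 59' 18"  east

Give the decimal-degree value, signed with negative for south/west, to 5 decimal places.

53.97300, 177.98833

Lat: 53 + 58/60 + 22.8/3600 = 53.973000
N → positive
Longitude: 177° + 59/60 + 18/3600 = 177 + 0.983333 + 0.005000 = 177.988333
E ⇒ keep positive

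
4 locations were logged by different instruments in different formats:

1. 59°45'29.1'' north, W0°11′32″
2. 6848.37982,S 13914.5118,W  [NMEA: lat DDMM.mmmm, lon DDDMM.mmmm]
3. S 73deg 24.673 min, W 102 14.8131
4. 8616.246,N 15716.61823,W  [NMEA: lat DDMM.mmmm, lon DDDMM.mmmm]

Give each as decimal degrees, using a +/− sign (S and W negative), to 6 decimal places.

Point 1:
  Latitude: 59 + 45/60 + 29.1/3600 = 59.7580833
  N → positive
  Longitude: 11′ + 32″ = 11.53333′; 0 + 11.53333/60 = 0.1922222
  W ⇒ negate
Point 2:
  Lat: degrees = first 2 digits = 68, minutes = 48.37982; 68 + 48.37982/60 = 68.8063303
  S → negative
  Lon: degrees = first 3 digits = 139, minutes = 14.5118; 139 + 14.5118/60 = 139.2418633
  hemisphere W, so the sign is −
Point 3:
  φ: 73 + 24.673/60 = 73.4112167
  S ⇒ negate
  Longitude: 14.8131′ = 0.246885°; total 102.2468850
  W → negative
Point 4:
  Lat: degrees = first 2 digits = 86, minutes = 16.246; 86 + 16.246/60 = 86.2707667
  N → positive
  Longitude: split at 3 digits → 157° and 16.61823′; 157 + 16.61823/60 = 157.2769705
  W ⇒ negate

1. 59.758083, -0.192222
2. -68.806330, -139.241863
3. -73.411217, -102.246885
4. 86.270767, -157.276971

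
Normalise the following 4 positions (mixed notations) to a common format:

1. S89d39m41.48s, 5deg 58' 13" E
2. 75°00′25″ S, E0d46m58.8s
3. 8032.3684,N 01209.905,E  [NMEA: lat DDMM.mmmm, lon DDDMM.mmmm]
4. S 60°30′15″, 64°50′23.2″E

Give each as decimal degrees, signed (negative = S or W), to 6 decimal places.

Point 1:
  Lat: 39′ + 41.48″ = 39.69133′; 89 + 39.69133/60 = 89.6615222
  S → negative
  λ: 5° + 58/60 + 13/3600 = 5 + 0.966667 + 0.003611 = 5.9702778
  E ⇒ keep positive
Point 2:
  φ: 75° + 0/60 + 25/3600 = 75 + 0.000000 + 0.006944 = 75.0069444
  S ⇒ negate
  λ: 0 + 46/60 + 58.8/3600 = 0.7830000
  E → positive
Point 3:
  Latitude: degrees = first 2 digits = 80, minutes = 32.3684; 80 + 32.3684/60 = 80.5394733
  N ⇒ keep positive
  λ: degrees = first 3 digits = 12, minutes = 9.905; 12 + 9.905/60 = 12.1650833
  E → positive
Point 4:
  φ: 60° + 30/60 + 15/3600 = 60 + 0.500000 + 0.004167 = 60.5041667
  S ⇒ negate
  Longitude: 50′ + 23.2″ = 50.38667′; 64 + 50.38667/60 = 64.8397778
  E → positive

1. -89.661522, 5.970278
2. -75.006944, 0.783000
3. 80.539473, 12.165083
4. -60.504167, 64.839778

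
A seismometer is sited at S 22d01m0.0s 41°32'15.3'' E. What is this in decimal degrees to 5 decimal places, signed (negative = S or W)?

-22.01667, 41.53758

φ: 22° + 1/60 + 0/3600 = 22 + 0.016667 + 0.000000 = 22.016667
S → negative
Lon: 32′ + 15.3″ = 32.25500′; 41 + 32.25500/60 = 41.537583
E ⇒ keep positive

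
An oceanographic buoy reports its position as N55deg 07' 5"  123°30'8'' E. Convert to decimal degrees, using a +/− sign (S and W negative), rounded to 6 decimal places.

55.118056, 123.502222

φ: 7′ + 5″ = 7.08333′; 55 + 7.08333/60 = 55.1180556
N → positive
Longitude: 123 + 30/60 + 8/3600 = 123.5022222
E → positive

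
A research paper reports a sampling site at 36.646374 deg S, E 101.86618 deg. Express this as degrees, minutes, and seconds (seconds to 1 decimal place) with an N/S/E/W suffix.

Lat: whole degrees 36; 38.78244′ → 38′ and 46.946″
Longitude: whole degrees 101; 51.97080′ → 51′ and 58.248″

36°38′46.9″ S, 101°51′58.2″ E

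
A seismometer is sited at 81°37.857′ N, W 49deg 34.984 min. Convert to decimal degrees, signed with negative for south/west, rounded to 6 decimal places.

Latitude: 37.857′ = 0.630950°; total 81.6309500
N ⇒ keep positive
Longitude: 34.984′ = 0.583067°; total 49.5830667
W ⇒ negate

81.630950, -49.583067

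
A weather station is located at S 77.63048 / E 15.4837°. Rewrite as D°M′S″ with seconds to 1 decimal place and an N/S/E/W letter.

φ: 0.630480° → 37.82880′; 0.82880 × 60 = 49.728″
λ: 0.483700 × 60 = 29.02200′ → 29′, remainder × 60 = 1.320″

77°37′49.7″ S, 15°29′1.3″ E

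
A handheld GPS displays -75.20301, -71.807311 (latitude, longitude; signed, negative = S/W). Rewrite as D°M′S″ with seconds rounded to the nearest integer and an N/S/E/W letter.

Latitude is negative → S; |value| = 75.203010
Latitude: whole degrees 75; 12.18060′ → 12′ and 10.84″
Longitude is negative → W; |value| = 71.807311
λ: 0.807311 × 60 = 48.43866′ → 48′, remainder × 60 = 26.32″

75°12′11″ S, 71°48′26″ W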